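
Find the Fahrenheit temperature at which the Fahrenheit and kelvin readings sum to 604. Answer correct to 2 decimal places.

224.12°F

Let F be the Fahrenheit reading. The kelvin reading is K = 5/9·F + 255.372.
Require F + K = 604: (14/9)·F + 255.372 = 604.
F = (604 - 255.372) / (14/9) = 224.12.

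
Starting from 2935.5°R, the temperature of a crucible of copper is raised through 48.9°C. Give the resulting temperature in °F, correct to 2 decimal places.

Initial temperature in Celsius: (2935.5 - 491.67) × 5/9 = 1357.6833°C.
Final Celsius temperature: 1357.6833 + 48.9000 = 1406.5833°C.
In Fahrenheit: 1406.5833 × 1.8 + 32 = 2563.85°F.

2563.85°F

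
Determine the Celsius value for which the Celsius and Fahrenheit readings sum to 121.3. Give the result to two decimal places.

Let C be the Celsius reading. The Fahrenheit reading is F = 1.8·C + 32.
Require C + F = 121.3: (2.8)·C + 32 = 121.3.
C = (121.3 - 32) / (2.8) = 31.89.

31.89°C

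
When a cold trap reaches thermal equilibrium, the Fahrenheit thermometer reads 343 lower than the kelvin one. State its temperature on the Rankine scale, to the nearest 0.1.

262.5°R

Let x be the kelvin reading; then the Fahrenheit reading is 1.8·x - 459.67.
(1.8·x - 459.67) - x = -343  ⇒  (0.8)·x = 116.67  ⇒  x = 145.8375 K.
In Celsius: 145.8375 - 273.15 = -127.3125°C.
In Rankine: -127.3125 × 1.8 + 491.67 = 262.5°R.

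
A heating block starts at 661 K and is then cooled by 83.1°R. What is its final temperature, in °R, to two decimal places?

1106.70°R

Initial temperature in Celsius: 661 - 273.15 = 387.8500°C.
The 83.1°R change is an interval, so only the factor 5/9 applies: -83.1 × 5/9 = -46.1667°C.
Final Celsius temperature: 387.8500 - 46.1667 = 341.6833°C.
In Rankine: 341.6833 × 1.8 + 491.67 = 1106.70°R.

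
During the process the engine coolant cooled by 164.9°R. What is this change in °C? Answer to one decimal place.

For a temperature interval the offset drops out; only the factor 5/9 applies.
164.9 × 5/9 = 91.6.

91.6°C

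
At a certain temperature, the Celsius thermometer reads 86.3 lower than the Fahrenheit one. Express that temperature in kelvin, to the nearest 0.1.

Let x be the Fahrenheit reading; then the Celsius reading is 5/9·x - 17.7778.
(5/9·x - 17.7778) - x = -86.3  ⇒  (-4/9)·x = -68.5222  ⇒  x = 154.1750°F.
In Celsius: (154.175 - 32) × 5/9 = 67.8750°C.
In kelvin: 67.8750 + 273.15 = 341.0 K.

341.0 K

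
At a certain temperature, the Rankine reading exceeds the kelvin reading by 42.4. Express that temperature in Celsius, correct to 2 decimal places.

Let x be the Rankine reading; then the kelvin reading is 5/9·x.
(5/9·x) - x = -42.4  ⇒  (-4/9)·x = -42.4  ⇒  x = 95.4000°R.
In Celsius: (95.4 - 491.67) × 5/9 = -220.15°C.

-220.15°C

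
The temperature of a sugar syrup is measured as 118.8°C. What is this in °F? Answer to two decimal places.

245.84°F

In Fahrenheit: 118.8000 × 1.8 + 32 = 245.84°F.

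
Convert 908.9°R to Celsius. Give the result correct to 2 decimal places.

231.79°C

In Celsius: (908.9 - 491.67) × 5/9 = 231.7944°C.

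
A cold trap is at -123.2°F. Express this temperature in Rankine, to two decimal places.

In Celsius: (-123.2 - 32) × 5/9 = -86.2222°C.
In Rankine: -86.2222 × 1.8 + 491.67 = 336.47°R.

336.47°R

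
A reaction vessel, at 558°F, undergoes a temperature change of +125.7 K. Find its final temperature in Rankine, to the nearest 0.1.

1243.9°R

Initial temperature in Celsius: (558 - 32) × 5/9 = 292.2222°C.
The 125.7 K change is an interval; Kelvin and Celsius degrees are the same size, so ΔC = +125.7°C.
Final Celsius temperature: 292.2222 + 125.7000 = 417.9222°C.
In Rankine: 417.9222 × 1.8 + 491.67 = 1243.9°R.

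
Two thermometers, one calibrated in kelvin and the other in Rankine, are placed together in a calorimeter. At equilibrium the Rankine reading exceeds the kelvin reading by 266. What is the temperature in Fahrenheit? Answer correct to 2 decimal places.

Let x be the kelvin reading; then the Rankine reading is 1.8·x.
(1.8·x) - x = 266  ⇒  (0.8)·x = 266  ⇒  x = 332.5000 K.
In Celsius: 332.5 - 273.15 = 59.3500°C.
In Fahrenheit: 59.3500 × 1.8 + 32 = 138.83°F.

138.83°F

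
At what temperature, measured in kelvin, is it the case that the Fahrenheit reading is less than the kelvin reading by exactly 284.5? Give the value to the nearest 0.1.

Let K be the kelvin reading. The Fahrenheit reading is F = 1.8·K - 459.67.
Require F - K = -284.5: (0.8)·K - 459.67 = -284.5.
K = (-284.5 + 459.67) / (0.8) = 219.0.

219.0 K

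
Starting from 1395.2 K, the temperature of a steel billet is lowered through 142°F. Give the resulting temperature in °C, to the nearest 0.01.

Initial temperature in Celsius: 1395.2 - 273.15 = 1122.0500°C.
The 142°F change is an interval, so only the factor 5/9 applies: -142 × 5/9 = -78.8889°C.
Final Celsius temperature: 1122.0500 - 78.8889 = 1043.1611°C.

1043.16°C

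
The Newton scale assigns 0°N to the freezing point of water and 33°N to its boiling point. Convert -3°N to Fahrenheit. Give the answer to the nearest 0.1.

Linear interpolation between the fixed points: C = (-3 - 0) × 100 / (33 - 0) = -9.0909°C.
Then -9.0909 × 1.8 + 32 = 15.6°F.

15.6°F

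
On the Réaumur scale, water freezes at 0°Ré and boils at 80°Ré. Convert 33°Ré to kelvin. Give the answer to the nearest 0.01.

Linear interpolation between the fixed points: C = (33 - 0) × 100 / (80 - 0) = 41.2500°C.
Then 41.2500 + 273.15 = 314.40 K.

314.40 K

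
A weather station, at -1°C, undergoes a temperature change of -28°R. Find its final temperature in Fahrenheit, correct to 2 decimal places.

2.20°F

The 28°R change is an interval, so only the factor 5/9 applies: -28 × 5/9 = -15.5556°C.
Final Celsius temperature: -1.0000 - 15.5556 = -16.5556°C.
In Fahrenheit: -16.5556 × 1.8 + 32 = 2.20°F.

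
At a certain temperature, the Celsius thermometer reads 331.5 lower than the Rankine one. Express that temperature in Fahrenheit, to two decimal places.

Let x be the Rankine reading; then the Celsius reading is 5/9·x - 273.15.
(5/9·x - 273.15) - x = -331.5  ⇒  (-4/9)·x = -58.35  ⇒  x = 131.2875°R.
In Celsius: (131.2875 - 491.67) × 5/9 = -200.2125°C.
In Fahrenheit: -200.2125 × 1.8 + 32 = -328.38°F.

-328.38°F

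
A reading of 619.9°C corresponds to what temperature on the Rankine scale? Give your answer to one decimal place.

1607.5°R

In Rankine: 619.9000 × 1.8 + 491.67 = 1607.5°R.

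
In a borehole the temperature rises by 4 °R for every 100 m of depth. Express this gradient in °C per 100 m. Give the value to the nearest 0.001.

Since only a temperature interval is involved, the additive offset between the scales drops out.
A change of 1°R is a change of 5/9°C, so 4 × 5/9 = 2.222.

2.222 °C/100 m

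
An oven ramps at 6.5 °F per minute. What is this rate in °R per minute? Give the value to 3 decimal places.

6.500 °R/minute

Since only a temperature interval is involved, the additive offset between the scales drops out.
A change of 1°F is a change of 1°R, so 6.5 × 1 = 6.500.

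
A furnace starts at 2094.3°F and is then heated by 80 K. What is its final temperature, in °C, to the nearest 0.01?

1225.72°C

Initial temperature in Celsius: (2094.3 - 32) × 5/9 = 1145.7222°C.
The 80 K change is an interval; Kelvin and Celsius degrees are the same size, so ΔC = +80°C.
Final Celsius temperature: 1145.7222 + 80.0000 = 1225.7222°C.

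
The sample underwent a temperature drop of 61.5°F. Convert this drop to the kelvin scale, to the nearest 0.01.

For a temperature interval the offset drops out; only the factor 5/9 applies.
61.5 × 5/9 = 34.17.

34.17 K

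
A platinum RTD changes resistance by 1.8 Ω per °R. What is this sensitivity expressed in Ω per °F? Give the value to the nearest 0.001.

The quantity depends on a temperature interval, so only the ratio of degree sizes applies; the offset between the scales is irrelevant.
A change of 1°F is a change of 1°R, so per °F the value is 1.8 × 1 = 1.800.

1.800 Ω per °F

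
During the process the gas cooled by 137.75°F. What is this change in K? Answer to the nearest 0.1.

Only the scale ratio 5/9 matters for a change in temperature.
137.75 × 5/9 = 76.5.

76.5 K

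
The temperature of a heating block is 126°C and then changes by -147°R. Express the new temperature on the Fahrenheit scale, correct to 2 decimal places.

111.80°F

The 147°R change is an interval, so only the factor 5/9 applies: -147 × 5/9 = -81.6667°C.
Final Celsius temperature: 126.0000 - 81.6667 = 44.3333°C.
In Fahrenheit: 44.3333 × 1.8 + 32 = 111.80°F.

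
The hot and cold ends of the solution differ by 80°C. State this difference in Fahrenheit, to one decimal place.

144.0°F

An interval of 1°C corresponds to 1.8°F.
80 × 1.8 = 144.0.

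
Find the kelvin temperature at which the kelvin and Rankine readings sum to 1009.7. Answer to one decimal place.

Let K be the kelvin reading. The Rankine reading is R = 1.8·K.
Require K + R = 1009.7: (2.8)·K = 1009.7.
K = (1009.7) / (2.8) = 360.6.

360.6 K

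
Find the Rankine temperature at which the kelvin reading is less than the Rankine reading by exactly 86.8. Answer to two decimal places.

Let R be the Rankine reading. The kelvin reading is K = 5/9·R.
Require K - R = -86.8: (-4/9)·R = -86.8.
R = (-86.8) / (-4/9) = 195.30.

195.30°R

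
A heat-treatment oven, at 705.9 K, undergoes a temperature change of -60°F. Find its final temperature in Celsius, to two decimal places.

399.42°C

Initial temperature in Celsius: 705.9 - 273.15 = 432.7500°C.
The 60°F change is an interval, so only the factor 5/9 applies: -60 × 5/9 = -33.3333°C.
Final Celsius temperature: 432.7500 - 33.3333 = 399.4167°C.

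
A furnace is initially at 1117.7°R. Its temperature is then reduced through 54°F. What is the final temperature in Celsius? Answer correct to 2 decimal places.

Initial temperature in Celsius: (1117.7 - 491.67) × 5/9 = 347.7944°C.
The 54°F change is an interval, so only the factor 5/9 applies: -54 × 5/9 = -30.0000°C.
Final Celsius temperature: 347.7944 - 30.0000 = 317.7944°C.

317.79°C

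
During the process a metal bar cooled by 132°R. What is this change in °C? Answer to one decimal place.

Only the scale ratio 5/9 matters for a change in temperature.
132 × 5/9 = 73.3.

73.3°C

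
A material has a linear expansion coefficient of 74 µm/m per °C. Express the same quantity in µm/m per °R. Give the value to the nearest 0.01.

Since only a temperature interval is involved, the additive offset between the scales drops out.
A change of 1°R is a change of 5/9°C, so per °R the value is 74 × 5/9 = 41.11.

41.11 µm/m per °R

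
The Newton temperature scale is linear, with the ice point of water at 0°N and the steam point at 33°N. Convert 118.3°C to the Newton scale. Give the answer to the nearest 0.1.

39.0°N

Linearly onto the Newton scale: 0 + (118.3000 / 100) × (33 - 0) = 39.0°N.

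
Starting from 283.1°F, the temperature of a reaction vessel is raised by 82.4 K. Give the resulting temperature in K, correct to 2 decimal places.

495.05 K

Initial temperature in Celsius: (283.1 - 32) × 5/9 = 139.5000°C.
The 82.4 K change is an interval; Kelvin and Celsius degrees are the same size, so ΔC = +82.4°C.
Final Celsius temperature: 139.5000 + 82.4000 = 221.9000°C.
In kelvin: 221.9000 + 273.15 = 495.05 K.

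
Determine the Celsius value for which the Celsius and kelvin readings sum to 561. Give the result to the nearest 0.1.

143.9°C

Let C be the Celsius reading. The kelvin reading is K = 1·C + 273.15.
Require C + K = 561: (2)·C + 273.15 = 561.
C = (561 - 273.15) / (2) = 143.9.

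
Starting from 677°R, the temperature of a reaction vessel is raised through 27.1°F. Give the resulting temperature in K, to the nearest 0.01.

391.17 K

Initial temperature in Celsius: (677 - 491.67) × 5/9 = 102.9611°C.
The 27.1°F change is an interval, so only the factor 5/9 applies: +27.1 × 5/9 = +15.0556°C.
Final Celsius temperature: 102.9611 + 15.0556 = 118.0167°C.
In kelvin: 118.0167 + 273.15 = 391.17 K.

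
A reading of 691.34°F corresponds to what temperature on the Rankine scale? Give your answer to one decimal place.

1151.0°R

In Celsius: (691.34 - 32) × 5/9 = 366.3000°C.
In Rankine: 366.3000 × 1.8 + 491.67 = 1151.0°R.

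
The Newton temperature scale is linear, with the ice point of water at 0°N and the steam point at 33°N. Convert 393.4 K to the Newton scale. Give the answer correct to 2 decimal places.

First in Celsius: 393.4 - 273.15 = 120.2500°C.
Linearly onto the Newton scale: 0 + (120.2500 / 100) × (33 - 0) = 39.68°N.

39.68°N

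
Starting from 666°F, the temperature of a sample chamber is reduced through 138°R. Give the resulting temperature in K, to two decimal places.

548.71 K

Initial temperature in Celsius: (666 - 32) × 5/9 = 352.2222°C.
The 138°R change is an interval, so only the factor 5/9 applies: -138 × 5/9 = -76.6667°C.
Final Celsius temperature: 352.2222 - 76.6667 = 275.5556°C.
In kelvin: 275.5556 + 273.15 = 548.71 K.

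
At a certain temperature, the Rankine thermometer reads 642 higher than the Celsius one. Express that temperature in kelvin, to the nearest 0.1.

Let x be the Celsius reading; then the Rankine reading is 1.8·x + 491.67.
(1.8·x + 491.67) - x = 642  ⇒  (0.8)·x = 150.33  ⇒  x = 187.9125°C.
In kelvin: 187.9125 + 273.15 = 461.1 K.

461.1 K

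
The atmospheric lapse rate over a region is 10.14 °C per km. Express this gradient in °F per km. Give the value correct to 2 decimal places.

Since only a temperature interval is involved, the additive offset between the scales drops out.
A change of 1°C is a change of 1.8°F, so 10.14 × 1.8 = 18.25.

18.25 °F/km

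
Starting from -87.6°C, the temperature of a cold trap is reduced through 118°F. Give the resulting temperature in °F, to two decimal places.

-243.68°F

The 118°F change is an interval, so only the factor 5/9 applies: -118 × 5/9 = -65.5556°C.
Final Celsius temperature: -87.6000 - 65.5556 = -153.1556°C.
In Fahrenheit: -153.1556 × 1.8 + 32 = -243.68°F.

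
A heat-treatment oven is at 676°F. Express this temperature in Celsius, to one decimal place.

357.8°C

In Celsius: (676 - 32) × 5/9 = 357.7778°C.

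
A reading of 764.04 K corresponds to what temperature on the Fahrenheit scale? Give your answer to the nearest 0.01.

915.60°F

In Celsius: 764.04 - 273.15 = 490.8900°C.
In Fahrenheit: 490.8900 × 1.8 + 32 = 915.60°F.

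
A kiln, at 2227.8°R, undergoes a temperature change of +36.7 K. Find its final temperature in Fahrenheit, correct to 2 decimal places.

Initial temperature in Celsius: (2227.8 - 491.67) × 5/9 = 964.5167°C.
The 36.7 K change is an interval; Kelvin and Celsius degrees are the same size, so ΔC = +36.7°C.
Final Celsius temperature: 964.5167 + 36.7000 = 1001.2167°C.
In Fahrenheit: 1001.2167 × 1.8 + 32 = 1834.19°F.

1834.19°F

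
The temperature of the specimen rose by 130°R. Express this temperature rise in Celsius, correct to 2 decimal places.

Only the scale ratio 5/9 matters for a change in temperature.
130 × 5/9 = 72.22.

72.22°C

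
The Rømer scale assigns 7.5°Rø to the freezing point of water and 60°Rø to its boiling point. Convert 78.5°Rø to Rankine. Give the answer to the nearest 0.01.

735.10°R

Linear interpolation between the fixed points: C = (78.5 - 7.5) × 100 / (60 - 7.5) = 135.2381°C.
Then 135.2381 × 1.8 + 491.67 = 735.10°R.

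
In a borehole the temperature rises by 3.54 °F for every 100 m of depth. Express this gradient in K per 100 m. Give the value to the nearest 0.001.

1.967 K/100 m

Since only a temperature interval is involved, the additive offset between the scales drops out.
A change of 1°F is a change of 5/9 K, so 3.54 × 5/9 = 1.967.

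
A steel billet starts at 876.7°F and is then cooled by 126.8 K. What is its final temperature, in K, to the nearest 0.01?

615.63 K

Initial temperature in Celsius: (876.7 - 32) × 5/9 = 469.2778°C.
The 126.8 K change is an interval; Kelvin and Celsius degrees are the same size, so ΔC = -126.8°C.
Final Celsius temperature: 469.2778 - 126.8000 = 342.4778°C.
In kelvin: 342.4778 + 273.15 = 615.63 K.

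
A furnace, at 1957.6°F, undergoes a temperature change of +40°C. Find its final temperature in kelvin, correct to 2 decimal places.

1382.93 K

Initial temperature in Celsius: (1957.6 - 32) × 5/9 = 1069.7778°C.
Final Celsius temperature: 1069.7778 + 40.0000 = 1109.7778°C.
In kelvin: 1109.7778 + 273.15 = 1382.93 K.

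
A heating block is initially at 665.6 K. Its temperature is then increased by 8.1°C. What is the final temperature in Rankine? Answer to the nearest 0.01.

1212.66°R

Initial temperature in Celsius: 665.6 - 273.15 = 392.4500°C.
Final Celsius temperature: 392.4500 + 8.1000 = 400.5500°C.
In Rankine: 400.5500 × 1.8 + 491.67 = 1212.66°R.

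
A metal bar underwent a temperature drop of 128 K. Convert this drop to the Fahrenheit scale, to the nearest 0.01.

An interval of 1 K corresponds to 1.8°F.
128 × 1.8 = 230.40.

230.40°F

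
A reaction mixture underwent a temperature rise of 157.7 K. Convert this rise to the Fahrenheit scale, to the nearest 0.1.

283.9°F

Only the scale ratio 1.8 matters for a change in temperature.
157.7 × 1.8 = 283.9.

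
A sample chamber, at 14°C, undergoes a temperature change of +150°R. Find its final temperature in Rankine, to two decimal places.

The 150°R change is an interval, so only the factor 5/9 applies: +150 × 5/9 = +83.3333°C.
Final Celsius temperature: 14.0000 + 83.3333 = 97.3333°C.
In Rankine: 97.3333 × 1.8 + 491.67 = 666.87°R.

666.87°R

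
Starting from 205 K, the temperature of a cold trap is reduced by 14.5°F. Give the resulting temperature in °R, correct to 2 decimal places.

354.50°R

Initial temperature in Celsius: 205 - 273.15 = -68.1500°C.
The 14.5°F change is an interval, so only the factor 5/9 applies: -14.5 × 5/9 = -8.0556°C.
Final Celsius temperature: -68.1500 - 8.0556 = -76.2056°C.
In Rankine: -76.2056 × 1.8 + 491.67 = 354.50°R.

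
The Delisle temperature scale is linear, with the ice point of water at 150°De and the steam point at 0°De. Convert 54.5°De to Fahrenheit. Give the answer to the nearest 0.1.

146.6°F

Linear interpolation between the fixed points: C = (54.5 - 150) × 100 / (0 - 150) = 63.6667°C.
Then 63.6667 × 1.8 + 32 = 146.6°F.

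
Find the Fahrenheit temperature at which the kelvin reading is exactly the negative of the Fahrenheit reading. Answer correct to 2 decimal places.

Let F be the Fahrenheit reading. The kelvin reading is K = 5/9·F + 255.372.
Require K = -1·F: 5/9·F + 255.372 = -1·F.
(14/9)·F = -255.372  ⇒  F = -164.17.

-164.17°F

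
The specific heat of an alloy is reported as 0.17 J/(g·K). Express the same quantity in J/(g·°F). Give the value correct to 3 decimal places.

0.094 J/(g·°F)

The quantity depends on a temperature interval, so only the ratio of degree sizes applies; the offset between the scales is irrelevant.
A change of 1°F is a change of 5/9 K, so per °F the value is 0.17 × 5/9 = 0.094.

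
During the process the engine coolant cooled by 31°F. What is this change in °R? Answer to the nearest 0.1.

31.0°R

Fahrenheit and Rankine degrees are the same size, so the interval is unchanged: 31.0.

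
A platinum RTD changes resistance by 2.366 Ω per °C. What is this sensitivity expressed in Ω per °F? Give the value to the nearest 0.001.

1.314 Ω per °F

Since only a temperature interval is involved, the additive offset between the scales drops out.
A change of 1°F is a change of 5/9°C, so per °F the value is 2.366 × 5/9 = 1.314.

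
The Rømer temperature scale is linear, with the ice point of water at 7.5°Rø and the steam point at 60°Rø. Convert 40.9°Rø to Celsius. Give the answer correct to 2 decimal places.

63.62°C

Linear interpolation between the fixed points: C = (40.9 - 7.5) × 100 / (60 - 7.5) = 63.6190°C.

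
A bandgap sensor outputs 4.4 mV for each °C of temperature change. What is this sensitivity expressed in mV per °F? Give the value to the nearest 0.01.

2.44 mV per °F

Since only a temperature interval is involved, the additive offset between the scales drops out.
A change of 1°F is a change of 5/9°C, so per °F the value is 4.4 × 5/9 = 2.44.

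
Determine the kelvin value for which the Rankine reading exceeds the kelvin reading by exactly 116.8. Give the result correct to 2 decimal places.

146.00 K

Let K be the kelvin reading. The Rankine reading is R = 1.8·K.
Require R - K = 116.8: (0.8)·K = 116.8.
K = (116.8) / (0.8) = 146.00.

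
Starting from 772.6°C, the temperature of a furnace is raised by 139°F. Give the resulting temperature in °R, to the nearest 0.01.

The 139°F change is an interval, so only the factor 5/9 applies: +139 × 5/9 = +77.2222°C.
Final Celsius temperature: 772.6000 + 77.2222 = 849.8222°C.
In Rankine: 849.8222 × 1.8 + 491.67 = 2021.35°R.

2021.35°R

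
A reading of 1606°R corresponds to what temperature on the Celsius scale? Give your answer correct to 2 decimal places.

In Celsius: (1606 - 491.67) × 5/9 = 619.0722°C.

619.07°C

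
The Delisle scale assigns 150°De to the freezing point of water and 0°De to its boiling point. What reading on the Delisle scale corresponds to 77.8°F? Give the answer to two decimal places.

First in Celsius: (77.8 - 32) × 5/9 = 25.4444°C.
Linearly onto the Delisle scale: 150 + (25.4444 / 100) × (0 - 150) = 111.83°De.

111.83°De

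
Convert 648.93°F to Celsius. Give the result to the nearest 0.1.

In Celsius: (648.93 - 32) × 5/9 = 342.7389°C.

342.7°C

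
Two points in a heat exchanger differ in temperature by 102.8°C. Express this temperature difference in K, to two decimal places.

102.80 K

Celsius and kelvin degrees are the same size, so the interval is unchanged: 102.80.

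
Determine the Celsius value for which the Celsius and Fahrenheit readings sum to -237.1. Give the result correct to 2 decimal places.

-96.11°C

Let C be the Celsius reading. The Fahrenheit reading is F = 1.8·C + 32.
Require C + F = -237.1: (2.8)·C + 32 = -237.1.
C = (-237.1 - 32) / (2.8) = -96.11.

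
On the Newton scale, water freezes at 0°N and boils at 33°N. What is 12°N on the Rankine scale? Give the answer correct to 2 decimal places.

Linear interpolation between the fixed points: C = (12 - 0) × 100 / (33 - 0) = 36.3636°C.
Then 36.3636 × 1.8 + 491.67 = 557.12°R.

557.12°R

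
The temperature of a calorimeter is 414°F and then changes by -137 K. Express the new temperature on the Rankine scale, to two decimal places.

Initial temperature in Celsius: (414 - 32) × 5/9 = 212.2222°C.
The 137 K change is an interval; Kelvin and Celsius degrees are the same size, so ΔC = -137°C.
Final Celsius temperature: 212.2222 - 137.0000 = 75.2222°C.
In Rankine: 75.2222 × 1.8 + 491.67 = 627.07°R.

627.07°R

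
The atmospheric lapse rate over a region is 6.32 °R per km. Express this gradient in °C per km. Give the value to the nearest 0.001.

The quantity depends on a temperature interval, so only the ratio of degree sizes applies; the offset between the scales is irrelevant.
A change of 1°R is a change of 5/9°C, so 6.32 × 5/9 = 3.511.

3.511 °C/km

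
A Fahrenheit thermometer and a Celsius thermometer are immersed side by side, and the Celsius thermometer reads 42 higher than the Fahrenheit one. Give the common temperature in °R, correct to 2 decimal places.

Let x be the Fahrenheit reading; then the Celsius reading is 5/9·x - 17.7778.
(5/9·x - 17.7778) - x = 42  ⇒  (-4/9)·x = 59.7778  ⇒  x = -134.5000°F.
In Celsius: (-134.5 - 32) × 5/9 = -92.5000°C.
In Rankine: -92.5000 × 1.8 + 491.67 = 325.17°R.

325.17°R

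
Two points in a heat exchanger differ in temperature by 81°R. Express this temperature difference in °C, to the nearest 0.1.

45.0°C

An interval of 1°R corresponds to 5/9°C.
81 × 5/9 = 45.0.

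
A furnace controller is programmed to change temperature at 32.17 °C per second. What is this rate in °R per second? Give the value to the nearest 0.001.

Since only a temperature interval is involved, the additive offset between the scales drops out.
A change of 1°C is a change of 1.8°R, so 32.17 × 1.8 = 57.906.

57.906 °R/second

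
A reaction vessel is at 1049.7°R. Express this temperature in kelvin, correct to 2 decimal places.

583.17 K

In Celsius: (1049.7 - 491.67) × 5/9 = 310.0167°C.
In kelvin: 310.0167 + 273.15 = 583.17 K.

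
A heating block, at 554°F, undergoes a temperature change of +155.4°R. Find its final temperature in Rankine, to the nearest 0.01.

Initial temperature in Celsius: (554 - 32) × 5/9 = 290.0000°C.
The 155.4°R change is an interval, so only the factor 5/9 applies: +155.4 × 5/9 = +86.3333°C.
Final Celsius temperature: 290.0000 + 86.3333 = 376.3333°C.
In Rankine: 376.3333 × 1.8 + 491.67 = 1169.07°R.

1169.07°R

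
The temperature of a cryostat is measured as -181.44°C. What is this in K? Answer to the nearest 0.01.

91.71 K

In kelvin: -181.4400 + 273.15 = 91.71 K.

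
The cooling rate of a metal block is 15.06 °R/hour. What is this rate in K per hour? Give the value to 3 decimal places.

Since only a temperature interval is involved, the additive offset between the scales drops out.
A change of 1°R is a change of 5/9 K, so 15.06 × 5/9 = 8.367.

8.367 K/hour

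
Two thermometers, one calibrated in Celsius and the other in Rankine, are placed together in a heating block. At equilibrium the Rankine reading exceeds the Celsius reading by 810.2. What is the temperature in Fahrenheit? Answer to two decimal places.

748.69°F

Let x be the Celsius reading; then the Rankine reading is 1.8·x + 491.67.
(1.8·x + 491.67) - x = 810.2  ⇒  (0.8)·x = 318.53  ⇒  x = 398.1625°C.
In Fahrenheit: 398.1625 × 1.8 + 32 = 748.69°F.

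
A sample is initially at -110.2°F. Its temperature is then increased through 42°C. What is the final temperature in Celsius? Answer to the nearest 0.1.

Initial temperature in Celsius: (-110.2 - 32) × 5/9 = -79.0000°C.
Final Celsius temperature: -79.0000 + 42.0000 = -37.0000°C.

-37.0°C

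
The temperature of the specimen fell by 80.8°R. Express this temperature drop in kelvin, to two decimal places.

44.89 K

For a temperature interval the offset drops out; only the factor 5/9 applies.
80.8 × 5/9 = 44.89.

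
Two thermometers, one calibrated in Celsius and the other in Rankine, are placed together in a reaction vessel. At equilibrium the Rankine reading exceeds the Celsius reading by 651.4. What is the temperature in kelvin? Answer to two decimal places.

Let x be the Celsius reading; then the Rankine reading is 1.8·x + 491.67.
(1.8·x + 491.67) - x = 651.4  ⇒  (0.8)·x = 159.73  ⇒  x = 199.6625°C.
In kelvin: 199.6625 + 273.15 = 472.81 K.

472.81 K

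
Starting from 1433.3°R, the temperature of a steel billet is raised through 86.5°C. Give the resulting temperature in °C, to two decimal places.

609.63°C

Initial temperature in Celsius: (1433.3 - 491.67) × 5/9 = 523.1278°C.
Final Celsius temperature: 523.1278 + 86.5000 = 609.6278°C.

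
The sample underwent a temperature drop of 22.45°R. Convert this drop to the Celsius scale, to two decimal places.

12.47°C

For a temperature interval the offset drops out; only the factor 5/9 applies.
22.45 × 5/9 = 12.47.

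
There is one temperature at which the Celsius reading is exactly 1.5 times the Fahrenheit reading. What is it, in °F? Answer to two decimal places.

Let F be the Fahrenheit reading. The Celsius reading is C = 5/9·F - 17.7778.
Require C = 1.5·F: 5/9·F - 17.7778 = 1.5·F.
(-17/18)·F = 17.7778  ⇒  F = -18.82.

-18.82°F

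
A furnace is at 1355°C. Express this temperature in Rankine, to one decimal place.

In Rankine: 1355.0000 × 1.8 + 491.67 = 2930.7°R.

2930.7°R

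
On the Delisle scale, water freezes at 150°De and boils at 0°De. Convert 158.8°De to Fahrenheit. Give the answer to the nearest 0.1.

Linear interpolation between the fixed points: C = (158.8 - 150) × 100 / (0 - 150) = -5.8667°C.
Then -5.8667 × 1.8 + 32 = 21.4°F.

21.4°F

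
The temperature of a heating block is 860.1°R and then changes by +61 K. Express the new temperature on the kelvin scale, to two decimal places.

538.83 K

Initial temperature in Celsius: (860.1 - 491.67) × 5/9 = 204.6833°C.
The 61 K change is an interval; Kelvin and Celsius degrees are the same size, so ΔC = +61°C.
Final Celsius temperature: 204.6833 + 61.0000 = 265.6833°C.
In kelvin: 265.6833 + 273.15 = 538.83 K.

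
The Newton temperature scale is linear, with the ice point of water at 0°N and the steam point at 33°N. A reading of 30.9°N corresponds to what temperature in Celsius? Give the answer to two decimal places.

Linear interpolation between the fixed points: C = (30.9 - 0) × 100 / (33 - 0) = 93.6364°C.

93.64°C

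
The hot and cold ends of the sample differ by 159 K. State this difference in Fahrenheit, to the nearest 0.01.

286.20°F

For a temperature interval the offset drops out; only the factor 1.8 applies.
159 × 1.8 = 286.20.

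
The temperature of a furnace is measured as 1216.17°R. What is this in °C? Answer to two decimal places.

In Celsius: (1216.17 - 491.67) × 5/9 = 402.5000°C.

402.50°C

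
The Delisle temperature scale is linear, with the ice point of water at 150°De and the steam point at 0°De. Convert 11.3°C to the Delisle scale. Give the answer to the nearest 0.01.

Linearly onto the Delisle scale: 150 + (11.3000 / 100) × (0 - 150) = 133.05°De.

133.05°De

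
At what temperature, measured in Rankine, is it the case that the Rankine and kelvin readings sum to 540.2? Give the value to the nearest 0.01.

Let R be the Rankine reading. The kelvin reading is K = 5/9·R.
Require R + K = 540.2: (14/9)·R = 540.2.
R = (540.2) / (14/9) = 347.27.

347.27°R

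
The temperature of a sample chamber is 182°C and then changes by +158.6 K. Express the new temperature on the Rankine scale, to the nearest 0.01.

1104.75°R

The 158.6 K change is an interval; Kelvin and Celsius degrees are the same size, so ΔC = +158.6°C.
Final Celsius temperature: 182.0000 + 158.6000 = 340.6000°C.
In Rankine: 340.6000 × 1.8 + 491.67 = 1104.75°R.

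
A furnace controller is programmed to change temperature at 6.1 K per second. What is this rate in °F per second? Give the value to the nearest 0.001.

Since only a temperature interval is involved, the additive offset between the scales drops out.
A change of 1 K is a change of 1.8°F, so 6.1 × 1.8 = 10.980.

10.980 °F/second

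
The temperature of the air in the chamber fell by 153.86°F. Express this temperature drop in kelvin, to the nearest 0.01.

85.48 K

For a temperature interval the offset drops out; only the factor 5/9 applies.
153.86 × 5/9 = 85.48.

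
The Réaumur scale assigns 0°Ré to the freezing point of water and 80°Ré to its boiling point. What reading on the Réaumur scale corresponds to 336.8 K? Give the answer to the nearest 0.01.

First in Celsius: 336.8 - 273.15 = 63.6500°C.
Linearly onto the Réaumur scale: 0 + (63.6500 / 100) × (80 - 0) = 50.92°Ré.

50.92°Ré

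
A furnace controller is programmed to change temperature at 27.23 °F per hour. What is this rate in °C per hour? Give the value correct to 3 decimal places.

The quantity depends on a temperature interval, so only the ratio of degree sizes applies; the offset between the scales is irrelevant.
A change of 1°F is a change of 5/9°C, so 27.23 × 5/9 = 15.128.

15.128 °C/hour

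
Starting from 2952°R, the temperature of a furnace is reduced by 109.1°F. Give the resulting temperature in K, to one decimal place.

1579.4 K

Initial temperature in Celsius: (2952 - 491.67) × 5/9 = 1366.8500°C.
The 109.1°F change is an interval, so only the factor 5/9 applies: -109.1 × 5/9 = -60.6111°C.
Final Celsius temperature: 1366.8500 - 60.6111 = 1306.2389°C.
In kelvin: 1306.2389 + 273.15 = 1579.4 K.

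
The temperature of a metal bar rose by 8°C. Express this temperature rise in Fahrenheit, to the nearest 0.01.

14.40°F

An interval of 1°C corresponds to 1.8°F.
8 × 1.8 = 14.40.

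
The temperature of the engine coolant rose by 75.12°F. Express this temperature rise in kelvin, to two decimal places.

An interval of 1°F corresponds to 5/9 K.
75.12 × 5/9 = 41.73.

41.73 K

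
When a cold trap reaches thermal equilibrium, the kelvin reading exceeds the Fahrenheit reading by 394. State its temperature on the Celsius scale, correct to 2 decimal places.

-191.06°C

Let x be the kelvin reading; then the Fahrenheit reading is 1.8·x - 459.67.
(1.8·x - 459.67) - x = -394  ⇒  (0.8)·x = 65.67  ⇒  x = 82.0875 K.
In Celsius: 82.0875 - 273.15 = -191.06°C.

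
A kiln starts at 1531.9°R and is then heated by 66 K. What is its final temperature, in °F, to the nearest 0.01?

Initial temperature in Celsius: (1531.9 - 491.67) × 5/9 = 577.9056°C.
The 66 K change is an interval; Kelvin and Celsius degrees are the same size, so ΔC = +66°C.
Final Celsius temperature: 577.9056 + 66.0000 = 643.9056°C.
In Fahrenheit: 643.9056 × 1.8 + 32 = 1191.03°F.

1191.03°F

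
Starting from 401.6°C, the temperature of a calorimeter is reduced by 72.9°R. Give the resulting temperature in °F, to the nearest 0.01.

681.98°F

The 72.9°R change is an interval, so only the factor 5/9 applies: -72.9 × 5/9 = -40.5000°C.
Final Celsius temperature: 401.6000 - 40.5000 = 361.1000°C.
In Fahrenheit: 361.1000 × 1.8 + 32 = 681.98°F.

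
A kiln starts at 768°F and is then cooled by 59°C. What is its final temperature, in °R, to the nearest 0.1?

1121.5°R

Initial temperature in Celsius: (768 - 32) × 5/9 = 408.8889°C.
Final Celsius temperature: 408.8889 - 59.0000 = 349.8889°C.
In Rankine: 349.8889 × 1.8 + 491.67 = 1121.5°R.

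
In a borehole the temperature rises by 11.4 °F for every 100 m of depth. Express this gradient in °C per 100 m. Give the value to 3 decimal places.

6.333 °C/100 m

Since only a temperature interval is involved, the additive offset between the scales drops out.
A change of 1°F is a change of 5/9°C, so 11.4 × 5/9 = 6.333.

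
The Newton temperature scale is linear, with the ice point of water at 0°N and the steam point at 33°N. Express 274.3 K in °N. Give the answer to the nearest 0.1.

0.4°N

First in Celsius: 274.3 - 273.15 = 1.1500°C.
Linearly onto the Newton scale: 0 + (1.1500 / 100) × (33 - 0) = 0.4°N.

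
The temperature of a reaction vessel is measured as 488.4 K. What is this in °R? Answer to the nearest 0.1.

879.1°R

In Celsius: 488.4 - 273.15 = 215.2500°C.
In Rankine: 215.2500 × 1.8 + 491.67 = 879.1°R.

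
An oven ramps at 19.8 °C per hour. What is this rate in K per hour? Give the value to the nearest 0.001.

The quantity depends on a temperature interval, so only the ratio of degree sizes applies; the offset between the scales is irrelevant.
A change of 1°C is a change of 1 K, so 19.8 × 1 = 19.800.

19.800 K/hour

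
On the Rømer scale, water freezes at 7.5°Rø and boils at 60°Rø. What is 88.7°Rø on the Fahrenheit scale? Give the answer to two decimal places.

Linear interpolation between the fixed points: C = (88.7 - 7.5) × 100 / (60 - 7.5) = 154.6667°C.
Then 154.6667 × 1.8 + 32 = 310.40°F.

310.40°F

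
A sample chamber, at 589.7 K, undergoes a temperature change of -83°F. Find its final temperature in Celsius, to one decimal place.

270.4°C

Initial temperature in Celsius: 589.7 - 273.15 = 316.5500°C.
The 83°F change is an interval, so only the factor 5/9 applies: -83 × 5/9 = -46.1111°C.
Final Celsius temperature: 316.5500 - 46.1111 = 270.4389°C.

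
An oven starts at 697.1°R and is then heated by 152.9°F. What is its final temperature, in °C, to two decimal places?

199.07°C

Initial temperature in Celsius: (697.1 - 491.67) × 5/9 = 114.1278°C.
The 152.9°F change is an interval, so only the factor 5/9 applies: +152.9 × 5/9 = +84.9444°C.
Final Celsius temperature: 114.1278 + 84.9444 = 199.0722°C.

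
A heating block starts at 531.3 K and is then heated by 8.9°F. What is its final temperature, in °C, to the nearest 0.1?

263.1°C

Initial temperature in Celsius: 531.3 - 273.15 = 258.1500°C.
The 8.9°F change is an interval, so only the factor 5/9 applies: +8.9 × 5/9 = +4.9444°C.
Final Celsius temperature: 258.1500 + 4.9444 = 263.0944°C.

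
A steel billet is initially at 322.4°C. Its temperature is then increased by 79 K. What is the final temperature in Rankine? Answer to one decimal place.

The 79 K change is an interval; Kelvin and Celsius degrees are the same size, so ΔC = +79°C.
Final Celsius temperature: 322.4000 + 79.0000 = 401.4000°C.
In Rankine: 401.4000 × 1.8 + 491.67 = 1214.2°R.

1214.2°R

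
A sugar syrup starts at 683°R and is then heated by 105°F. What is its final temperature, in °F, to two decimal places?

Initial temperature in Celsius: (683 - 491.67) × 5/9 = 106.2944°C.
The 105°F change is an interval, so only the factor 5/9 applies: +105 × 5/9 = +58.3333°C.
Final Celsius temperature: 106.2944 + 58.3333 = 164.6278°C.
In Fahrenheit: 164.6278 × 1.8 + 32 = 328.33°F.

328.33°F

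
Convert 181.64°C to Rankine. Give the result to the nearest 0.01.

In Rankine: 181.6400 × 1.8 + 491.67 = 818.62°R.

818.62°R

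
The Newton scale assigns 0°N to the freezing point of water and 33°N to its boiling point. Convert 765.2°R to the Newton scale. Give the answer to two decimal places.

50.15°N

First in Celsius: (765.2 - 491.67) × 5/9 = 151.9611°C.
Linearly onto the Newton scale: 0 + (151.9611 / 100) × (33 - 0) = 50.15°N.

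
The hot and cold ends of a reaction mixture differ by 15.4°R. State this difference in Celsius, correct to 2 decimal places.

8.56°C

An interval of 1°R corresponds to 5/9°C.
15.4 × 5/9 = 8.56.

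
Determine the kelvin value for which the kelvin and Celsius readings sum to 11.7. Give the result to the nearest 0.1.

Let K be the kelvin reading. The Celsius reading is C = 1·K - 273.15.
Require K + C = 11.7: (2)·K - 273.15 = 11.7.
K = (11.7 + 273.15) / (2) = 142.4.

142.4 K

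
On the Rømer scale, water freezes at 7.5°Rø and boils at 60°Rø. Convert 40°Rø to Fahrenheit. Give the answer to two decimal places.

143.43°F

Linear interpolation between the fixed points: C = (40 - 7.5) × 100 / (60 - 7.5) = 61.9048°C.
Then 61.9048 × 1.8 + 32 = 143.43°F.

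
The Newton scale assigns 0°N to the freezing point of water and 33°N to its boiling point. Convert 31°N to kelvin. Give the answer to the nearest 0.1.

Linear interpolation between the fixed points: C = (31 - 0) × 100 / (33 - 0) = 93.9394°C.
Then 93.9394 + 273.15 = 367.1 K.

367.1 K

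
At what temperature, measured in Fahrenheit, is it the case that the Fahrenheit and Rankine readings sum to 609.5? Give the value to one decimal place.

74.9°F

Let F be the Fahrenheit reading. The Rankine reading is R = 1·F + 459.67.
Require F + R = 609.5: (2)·F + 459.67 = 609.5.
F = (609.5 - 459.67) / (2) = 74.9.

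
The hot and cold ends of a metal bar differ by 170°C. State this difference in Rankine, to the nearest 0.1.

For a temperature interval the offset drops out; only the factor 1.8 applies.
170 × 1.8 = 306.0.

306.0°R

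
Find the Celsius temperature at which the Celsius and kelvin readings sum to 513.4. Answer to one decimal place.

120.1°C

Let C be the Celsius reading. The kelvin reading is K = 1·C + 273.15.
Require C + K = 513.4: (2)·C + 273.15 = 513.4.
C = (513.4 - 273.15) / (2) = 120.1.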